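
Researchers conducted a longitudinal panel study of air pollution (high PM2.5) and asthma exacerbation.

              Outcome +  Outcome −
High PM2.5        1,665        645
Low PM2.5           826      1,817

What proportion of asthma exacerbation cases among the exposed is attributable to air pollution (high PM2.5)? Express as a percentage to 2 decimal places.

Cells: a = 1665, b = 645, c = 826, d = 1817.
Risk in exposed = 1665/2310 = 0.72078; risk in unexposed = 826/2643 = 0.31252.
RR = 0.72078/0.31252 = 2.30632
AR% = (RR − 1)/RR × 100 = (2.30632 − 1)/2.30632 × 100 = 56.6409%

56.64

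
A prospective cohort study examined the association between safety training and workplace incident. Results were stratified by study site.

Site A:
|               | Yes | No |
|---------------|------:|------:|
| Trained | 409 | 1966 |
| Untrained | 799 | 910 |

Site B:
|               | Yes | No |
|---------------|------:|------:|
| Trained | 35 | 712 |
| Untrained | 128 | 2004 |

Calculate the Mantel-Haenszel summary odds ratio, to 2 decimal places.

OR_MH = Σ(aᵢdᵢ/nᵢ) / Σ(bᵢcᵢ/nᵢ), where nᵢ is the stratum total.
Stratum 1 (Site A): n = 4084; a·d/n = 409·910/4084 = 91.1337; b·c/n = 1966·799/4084 = 384.6312
Stratum 2 (Site B): n = 2879; a·d/n = 35·2004/2879 = 24.3626; b·c/n = 712·128/2879 = 31.6554
OR_MH = (91.1337 + 24.3626) / (384.6312 + 31.6554) = 115.4963 / 416.2867 = 0.27744

0.28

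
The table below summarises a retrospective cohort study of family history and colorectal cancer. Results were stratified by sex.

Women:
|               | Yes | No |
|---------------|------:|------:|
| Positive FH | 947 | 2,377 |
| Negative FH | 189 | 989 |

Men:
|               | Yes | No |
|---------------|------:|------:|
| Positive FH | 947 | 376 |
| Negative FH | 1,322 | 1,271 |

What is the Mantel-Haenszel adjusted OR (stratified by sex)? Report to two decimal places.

OR_MH = Σ(aᵢdᵢ/nᵢ) / Σ(bᵢcᵢ/nᵢ), where nᵢ is the stratum total.
Stratum 1 (Women): n = 4502; a·d/n = 947·989/4502 = 208.0371; b·c/n = 2377·189/4502 = 99.7896
Stratum 2 (Men): n = 3916; a·d/n = 947·1271/3916 = 307.3639; b·c/n = 376·1322/3916 = 126.9336
OR_MH = (208.0371 + 307.3639) / (99.7896 + 126.9336) = 515.4010 / 226.7233 = 2.27326

2.27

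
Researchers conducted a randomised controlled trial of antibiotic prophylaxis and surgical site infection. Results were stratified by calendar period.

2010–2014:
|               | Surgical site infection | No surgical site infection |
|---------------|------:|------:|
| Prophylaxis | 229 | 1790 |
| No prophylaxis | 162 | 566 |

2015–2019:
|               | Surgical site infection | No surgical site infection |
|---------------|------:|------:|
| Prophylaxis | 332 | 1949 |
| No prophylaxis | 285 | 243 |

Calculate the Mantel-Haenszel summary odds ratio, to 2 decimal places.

OR_MH = Σ(aᵢdᵢ/nᵢ) / Σ(bᵢcᵢ/nᵢ), where nᵢ is the stratum total.
Stratum 1 (2010–2014): n = 2747; a·d/n = 229·566/2747 = 47.1838; b·c/n = 1790·162/2747 = 105.5624
Stratum 2 (2015–2019): n = 2809; a·d/n = 332·243/2809 = 28.7205; b·c/n = 1949·285/2809 = 197.7447
OR_MH = (47.1838 + 28.7205) / (105.5624 + 197.7447) = 75.9044 / 303.3072 = 0.25026

0.25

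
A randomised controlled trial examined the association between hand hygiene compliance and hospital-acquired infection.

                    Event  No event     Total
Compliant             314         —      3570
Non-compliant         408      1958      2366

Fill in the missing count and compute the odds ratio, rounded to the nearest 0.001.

The missing cell is in the exposed row: 3570 − 314 = 3256.
So a = 314, b = 3256, c = 408, d = 1958.
OR = (a·d)/(b·c) = (314 × 1958) / (3256 × 408) = 614812 / 1328448 = 0.46280

0.463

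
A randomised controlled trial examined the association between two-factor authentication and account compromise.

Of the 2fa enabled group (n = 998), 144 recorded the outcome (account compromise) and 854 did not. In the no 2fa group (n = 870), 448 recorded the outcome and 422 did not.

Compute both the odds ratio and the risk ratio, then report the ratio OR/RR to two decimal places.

0.57

From the description: a = 144, b = 854, c = 448, d = 422.
OR = (144·422)/(854·448) = 60768/382592 = 0.15883
Risk in exposed = 144/998 = 0.14429; risk in unexposed = 448/870 = 0.51494; RR = 0.28020
OR/RR = 0.15883 / 0.28020 = 0.56685
The outcome is not rare, so the OR lies further from 1 than the RR.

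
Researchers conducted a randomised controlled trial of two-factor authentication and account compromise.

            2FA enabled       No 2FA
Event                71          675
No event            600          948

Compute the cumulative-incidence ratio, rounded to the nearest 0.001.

0.254

Reading the table with exposure as columns: a = 71 (2FA enabled, case), b = 600 (2FA enabled, non-case), c = 675 (No 2FA, case), d = 948.
Risk in exposed = 71/671 = 0.10581; risk in unexposed = 675/1623 = 0.41590.
RR = 0.10581 / 0.41590 = 0.25442
The risk is 75% lower among the exposed than among the unexposed.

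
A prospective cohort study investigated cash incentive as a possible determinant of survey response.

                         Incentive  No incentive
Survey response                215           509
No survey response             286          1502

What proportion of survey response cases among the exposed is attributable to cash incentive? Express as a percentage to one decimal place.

Reading the table with exposure as columns: a = 215 (Incentive, case), b = 286 (Incentive, non-case), c = 509 (No incentive, case), d = 1502.
Risk in exposed = 215/501 = 0.42914; risk in unexposed = 509/2011 = 0.25311.
RR = 0.42914/0.25311 = 1.69549
AR% = (RR − 1)/RR × 100 = (1.69549 − 1)/1.69549 × 100 = 41.0200%

41.0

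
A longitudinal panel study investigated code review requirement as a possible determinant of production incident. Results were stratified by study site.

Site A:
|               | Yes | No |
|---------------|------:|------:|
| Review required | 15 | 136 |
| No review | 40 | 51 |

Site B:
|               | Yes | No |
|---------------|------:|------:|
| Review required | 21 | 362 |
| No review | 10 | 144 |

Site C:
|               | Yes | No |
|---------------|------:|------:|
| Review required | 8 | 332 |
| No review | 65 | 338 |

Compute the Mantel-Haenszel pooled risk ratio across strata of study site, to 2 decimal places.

0.26

RR_MH = Σ(aᵢ·n₀ᵢ/nᵢ) / Σ(cᵢ·n₁ᵢ/nᵢ), with n₁ᵢ = aᵢ+bᵢ (exposed), n₀ᵢ = cᵢ+dᵢ (unexposed), nᵢ = n₁ᵢ+n₀ᵢ.
Stratum 1 (Site A): n₁ = 151, n₀ = 91, n = 242; a·n₀/n = 15·91/242 = 5.6405; c·n₁/n = 40·151/242 = 24.9587
Stratum 2 (Site B): n₁ = 383, n₀ = 154, n = 537; a·n₀/n = 21·154/537 = 6.0223; c·n₁/n = 10·383/537 = 7.1322
Stratum 3 (Site C): n₁ = 340, n₀ = 403, n = 743; a·n₀/n = 8·403/743 = 4.3392; c·n₁/n = 65·340/743 = 29.7443
RR_MH = (5.6405 + 6.0223 + 4.3392) / (24.9587 + 7.1322 + 29.7443) = 16.0020 / 61.8352 = 0.25878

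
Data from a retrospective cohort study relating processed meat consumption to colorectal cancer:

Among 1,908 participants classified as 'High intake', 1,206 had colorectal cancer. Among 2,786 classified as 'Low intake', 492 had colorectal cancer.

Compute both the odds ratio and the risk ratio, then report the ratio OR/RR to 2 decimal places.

2.24

From the description: a = 1206, b = 702, c = 492, d = 2294.
OR = (1206·2294)/(702·492) = 2766564/345384 = 8.01011
Risk in exposed = 1206/1908 = 0.63208; risk in unexposed = 492/2786 = 0.17660; RR = 3.57919
OR/RR = 8.01011 / 3.57919 = 2.23797
The outcome is not rare, so the OR lies further from 1 than the RR.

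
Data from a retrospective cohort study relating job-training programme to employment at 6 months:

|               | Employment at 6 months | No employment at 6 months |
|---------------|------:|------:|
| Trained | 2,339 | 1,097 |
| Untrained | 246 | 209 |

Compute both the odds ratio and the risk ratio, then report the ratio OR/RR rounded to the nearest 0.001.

Cells: a = 2339, b = 1097, c = 246, d = 209.
OR = (2339·209)/(1097·246) = 488851/269862 = 1.81149
Risk in exposed = 2339/3436 = 0.68073; risk in unexposed = 246/455 = 0.54066; RR = 1.25908
OR/RR = 1.81149 / 1.25908 = 1.43874
The outcome is not rare, so the OR lies further from 1 than the RR.

1.439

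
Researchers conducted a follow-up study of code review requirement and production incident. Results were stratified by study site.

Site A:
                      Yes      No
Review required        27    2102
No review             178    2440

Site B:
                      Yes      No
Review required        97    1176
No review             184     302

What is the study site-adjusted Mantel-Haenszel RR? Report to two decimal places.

0.20

RR_MH = Σ(aᵢ·n₀ᵢ/nᵢ) / Σ(cᵢ·n₁ᵢ/nᵢ), with n₁ᵢ = aᵢ+bᵢ (exposed), n₀ᵢ = cᵢ+dᵢ (unexposed), nᵢ = n₁ᵢ+n₀ᵢ.
Stratum 1 (Site A): n₁ = 2129, n₀ = 2618, n = 4747; a·n₀/n = 27·2618/4747 = 14.8907; c·n₁/n = 178·2129/4747 = 79.8319
Stratum 2 (Site B): n₁ = 1273, n₀ = 486, n = 1759; a·n₀/n = 97·486/1759 = 26.8005; c·n₁/n = 184·1273/1759 = 133.1620
RR_MH = (14.8907 + 26.8005) / (79.8319 + 133.1620) = 41.6911 / 212.9939 = 0.19574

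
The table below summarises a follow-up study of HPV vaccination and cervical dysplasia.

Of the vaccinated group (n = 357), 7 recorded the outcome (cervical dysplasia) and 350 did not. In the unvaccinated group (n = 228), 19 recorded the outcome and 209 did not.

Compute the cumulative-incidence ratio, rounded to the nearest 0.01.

From the description: a = 7, b = 350, c = 19, d = 209.
Risk in exposed = 7/357 = 0.01961; risk in unexposed = 19/228 = 0.08333.
RR = 0.01961 / 0.08333 = 0.23529
The risk is 76% lower among the exposed than among the unexposed.

0.24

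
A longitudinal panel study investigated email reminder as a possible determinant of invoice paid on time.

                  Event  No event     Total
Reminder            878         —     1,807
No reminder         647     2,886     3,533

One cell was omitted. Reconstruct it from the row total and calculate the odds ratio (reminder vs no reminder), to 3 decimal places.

4.216

The missing cell is in the exposed row: 1807 − 878 = 929.
So a = 878, b = 929, c = 647, d = 2886.
OR = (a·d)/(b·c) = (878 × 2886) / (929 × 647) = 2533908 / 601063 = 4.21571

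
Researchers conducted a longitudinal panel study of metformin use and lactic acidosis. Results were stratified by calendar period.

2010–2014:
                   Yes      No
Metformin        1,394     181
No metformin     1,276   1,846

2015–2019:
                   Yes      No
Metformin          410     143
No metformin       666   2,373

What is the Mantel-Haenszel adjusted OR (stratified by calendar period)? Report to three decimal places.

OR_MH = Σ(aᵢdᵢ/nᵢ) / Σ(bᵢcᵢ/nᵢ), where nᵢ is the stratum total.
Stratum 1 (2010–2014): n = 4697; a·d/n = 1394·1846/4697 = 547.8654; b·c/n = 181·1276/4697 = 49.1710
Stratum 2 (2015–2019): n = 3592; a·d/n = 410·2373/3592 = 270.8602; b·c/n = 143·666/3592 = 26.5139
OR_MH = (547.8654 + 270.8602) / (49.1710 + 26.5139) = 818.7257 / 75.6849 = 10.81756

10.818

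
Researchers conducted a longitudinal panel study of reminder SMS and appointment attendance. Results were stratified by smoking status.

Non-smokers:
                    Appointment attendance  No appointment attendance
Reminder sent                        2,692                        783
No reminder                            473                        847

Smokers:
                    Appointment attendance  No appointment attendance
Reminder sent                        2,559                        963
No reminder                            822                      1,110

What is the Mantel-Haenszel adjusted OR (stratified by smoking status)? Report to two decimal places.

4.48

OR_MH = Σ(aᵢdᵢ/nᵢ) / Σ(bᵢcᵢ/nᵢ), where nᵢ is the stratum total.
Stratum 1 (Non-smokers): n = 4795; a·d/n = 2692·847/4795 = 475.5212; b·c/n = 783·473/4795 = 77.2386
Stratum 2 (Smokers): n = 5454; a·d/n = 2559·1110/5454 = 520.8086; b·c/n = 963·822/5454 = 145.1386
OR_MH = (475.5212 + 520.8086) / (77.2386 + 145.1386) = 996.3297 / 222.3772 = 4.48036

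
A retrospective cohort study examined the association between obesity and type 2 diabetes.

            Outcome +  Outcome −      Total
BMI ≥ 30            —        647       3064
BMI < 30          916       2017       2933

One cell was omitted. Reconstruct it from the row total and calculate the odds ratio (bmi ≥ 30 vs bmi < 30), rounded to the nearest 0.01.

8.23

The missing cell is in the exposed row: 3064 − 647 = 2417.
So a = 2417, b = 647, c = 916, d = 2017.
OR = (a·d)/(b·c) = (2417 × 2017) / (647 × 916) = 4875089 / 592652 = 8.22589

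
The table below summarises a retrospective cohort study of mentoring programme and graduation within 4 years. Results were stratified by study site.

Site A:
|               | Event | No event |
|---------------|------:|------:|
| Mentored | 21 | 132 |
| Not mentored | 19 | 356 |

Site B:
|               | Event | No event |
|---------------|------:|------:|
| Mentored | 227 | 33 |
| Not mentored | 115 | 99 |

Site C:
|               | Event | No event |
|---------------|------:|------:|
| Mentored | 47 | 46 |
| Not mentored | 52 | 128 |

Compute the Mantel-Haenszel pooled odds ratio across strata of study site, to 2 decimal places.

3.89

OR_MH = Σ(aᵢdᵢ/nᵢ) / Σ(bᵢcᵢ/nᵢ), where nᵢ is the stratum total.
Stratum 1 (Site A): n = 528; a·d/n = 21·356/528 = 14.1591; b·c/n = 132·19/528 = 4.7500
Stratum 2 (Site B): n = 474; a·d/n = 227·99/474 = 47.4114; b·c/n = 33·115/474 = 8.0063
Stratum 3 (Site C): n = 273; a·d/n = 47·128/273 = 22.0366; b·c/n = 46·52/273 = 8.7619
OR_MH = (14.1591 + 47.4114 + 22.0366) / (4.7500 + 8.0063 + 8.7619) = 83.6071 / 21.5182 = 3.88541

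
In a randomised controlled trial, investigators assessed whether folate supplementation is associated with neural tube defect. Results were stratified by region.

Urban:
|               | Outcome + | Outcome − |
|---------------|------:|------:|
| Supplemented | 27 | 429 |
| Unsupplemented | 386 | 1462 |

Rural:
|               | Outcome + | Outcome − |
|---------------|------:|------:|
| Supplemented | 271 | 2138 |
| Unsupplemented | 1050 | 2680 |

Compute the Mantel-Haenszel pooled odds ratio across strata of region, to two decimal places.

0.31

OR_MH = Σ(aᵢdᵢ/nᵢ) / Σ(bᵢcᵢ/nᵢ), where nᵢ is the stratum total.
Stratum 1 (Urban): n = 2304; a·d/n = 27·1462/2304 = 17.1328; b·c/n = 429·386/2304 = 71.8724
Stratum 2 (Rural): n = 6139; a·d/n = 271·2680/6139 = 118.3059; b·c/n = 2138·1050/6139 = 365.6784
OR_MH = (17.1328 + 118.3059) / (71.8724 + 365.6784) = 135.4387 / 437.5508 = 0.30954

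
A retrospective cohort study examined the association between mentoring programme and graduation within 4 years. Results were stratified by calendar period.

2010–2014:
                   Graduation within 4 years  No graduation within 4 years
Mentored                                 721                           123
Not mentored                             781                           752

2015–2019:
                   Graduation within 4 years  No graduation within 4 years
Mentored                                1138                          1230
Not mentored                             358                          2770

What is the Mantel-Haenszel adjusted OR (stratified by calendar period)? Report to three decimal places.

OR_MH = Σ(aᵢdᵢ/nᵢ) / Σ(bᵢcᵢ/nᵢ), where nᵢ is the stratum total.
Stratum 1 (2010–2014): n = 2377; a·d/n = 721·752/2377 = 228.0993; b·c/n = 123·781/2377 = 40.4135
Stratum 2 (2015–2019): n = 5496; a·d/n = 1138·2770/5496 = 573.5553; b·c/n = 1230·358/5496 = 80.1201
OR_MH = (228.0993 + 573.5553) / (40.4135 + 80.1201) = 801.6546 / 120.5336 = 6.65088

6.651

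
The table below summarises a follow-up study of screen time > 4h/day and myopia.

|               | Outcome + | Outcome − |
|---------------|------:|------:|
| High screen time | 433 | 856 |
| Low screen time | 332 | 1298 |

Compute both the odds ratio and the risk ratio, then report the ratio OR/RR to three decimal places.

Cells: a = 433, b = 856, c = 332, d = 1298.
OR = (433·1298)/(856·332) = 562034/284192 = 1.97766
Risk in exposed = 433/1289 = 0.33592; risk in unexposed = 332/1630 = 0.20368; RR = 1.64924
OR/RR = 1.97766 / 1.64924 = 1.19913
The outcome is not rare, so the OR lies further from 1 than the RR.

1.199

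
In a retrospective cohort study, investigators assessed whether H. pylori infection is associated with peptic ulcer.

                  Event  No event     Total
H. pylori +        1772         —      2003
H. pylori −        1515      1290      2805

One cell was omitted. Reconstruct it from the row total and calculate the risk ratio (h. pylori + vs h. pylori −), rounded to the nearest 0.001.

The missing cell is in the exposed row: 2003 − 1772 = 231.
So a = 1772, b = 231, c = 1515, d = 1290.
RR = [a/(a+b)] / [c/(c+d)] = (1772/2003) / (1515/2805) = 0.88467/0.54011 = 1.63796

1.638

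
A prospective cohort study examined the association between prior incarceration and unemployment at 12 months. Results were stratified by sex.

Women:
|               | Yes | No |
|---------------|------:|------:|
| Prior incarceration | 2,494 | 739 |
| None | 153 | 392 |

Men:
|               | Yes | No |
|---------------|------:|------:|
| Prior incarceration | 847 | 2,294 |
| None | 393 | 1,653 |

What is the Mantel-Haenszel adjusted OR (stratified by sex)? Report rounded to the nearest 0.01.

OR_MH = Σ(aᵢdᵢ/nᵢ) / Σ(bᵢcᵢ/nᵢ), where nᵢ is the stratum total.
Stratum 1 (Women): n = 3778; a·d/n = 2494·392/3778 = 258.7740; b·c/n = 739·153/3778 = 29.9277
Stratum 2 (Men): n = 5187; a·d/n = 847·1653/5187 = 269.9231; b·c/n = 2294·393/5187 = 173.8080
OR_MH = (258.7740 + 269.9231) / (29.9277 + 173.8080) = 528.6970 / 203.7357 = 2.59501

2.60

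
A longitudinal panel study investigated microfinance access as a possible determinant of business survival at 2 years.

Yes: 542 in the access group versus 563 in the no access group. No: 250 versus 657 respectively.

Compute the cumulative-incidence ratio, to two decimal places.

From the description: a = 542, b = 250, c = 563, d = 657.
Risk in exposed = 542/792 = 0.68434; risk in unexposed = 563/1220 = 0.46148.
RR = 0.68434 / 0.46148 = 1.48295
The risk among the exposed is 1.48 times that among the unexposed.

1.48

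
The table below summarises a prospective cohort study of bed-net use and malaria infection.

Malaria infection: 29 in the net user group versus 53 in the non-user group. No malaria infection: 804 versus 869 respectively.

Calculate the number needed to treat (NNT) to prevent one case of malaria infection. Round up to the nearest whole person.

Risk in treated group = 29/833 = 0.03481; risk in control = 53/922 = 0.05748.
Absolute risk reduction = 0.05748 − 0.03481 = 0.02267
NNT = 1 / ARR = 1 / 0.02267 = 44.112 → round up → 45

45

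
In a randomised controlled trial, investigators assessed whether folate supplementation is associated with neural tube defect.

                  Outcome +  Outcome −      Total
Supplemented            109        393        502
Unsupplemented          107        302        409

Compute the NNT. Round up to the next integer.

Risk in treated group = 109/502 = 0.21713; risk in control = 107/409 = 0.26161.
Absolute risk reduction = 0.26161 − 0.21713 = 0.04448
NNT = 1 / ARR = 1 / 0.04448 = 22.481 → round up → 23

23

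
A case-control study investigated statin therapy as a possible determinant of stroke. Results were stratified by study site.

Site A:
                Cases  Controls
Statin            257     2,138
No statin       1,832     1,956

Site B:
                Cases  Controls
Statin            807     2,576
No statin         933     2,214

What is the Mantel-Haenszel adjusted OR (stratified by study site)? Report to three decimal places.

0.354

OR_MH = Σ(aᵢdᵢ/nᵢ) / Σ(bᵢcᵢ/nᵢ), where nᵢ is the stratum total.
Stratum 1 (Site A): n = 6183; a·d/n = 257·1956/6183 = 81.3023; b·c/n = 2138·1832/6183 = 633.4815
Stratum 2 (Site B): n = 6530; a·d/n = 807·2214/6530 = 273.6138; b·c/n = 2576·933/6530 = 368.0564
OR_MH = (81.3023 + 273.6138) / (633.4815 + 368.0564) = 354.9161 / 1001.5378 = 0.35437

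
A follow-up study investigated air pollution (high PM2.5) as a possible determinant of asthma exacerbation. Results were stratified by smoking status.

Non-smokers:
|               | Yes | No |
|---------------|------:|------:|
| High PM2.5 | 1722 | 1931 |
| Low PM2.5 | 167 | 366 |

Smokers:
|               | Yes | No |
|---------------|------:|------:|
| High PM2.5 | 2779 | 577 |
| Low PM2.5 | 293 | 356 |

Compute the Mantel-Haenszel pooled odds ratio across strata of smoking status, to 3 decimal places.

3.334

OR_MH = Σ(aᵢdᵢ/nᵢ) / Σ(bᵢcᵢ/nᵢ), where nᵢ is the stratum total.
Stratum 1 (Non-smokers): n = 4186; a·d/n = 1722·366/4186 = 150.5619; b·c/n = 1931·167/4186 = 77.0370
Stratum 2 (Smokers): n = 4005; a·d/n = 2779·356/4005 = 247.0222; b·c/n = 577·293/4005 = 42.2125
OR_MH = (150.5619 + 247.0222) / (77.0370 + 42.2125) = 397.5841 / 119.2495 = 3.33405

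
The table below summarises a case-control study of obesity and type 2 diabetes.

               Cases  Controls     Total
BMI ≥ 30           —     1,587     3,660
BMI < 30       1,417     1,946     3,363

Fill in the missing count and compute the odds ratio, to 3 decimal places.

1.794

The missing cell is in the exposed row: 3660 − 1587 = 2073.
So a = 2073, b = 1587, c = 1417, d = 1946.
OR = (a·d)/(b·c) = (2073 × 1946) / (1587 × 1417) = 4034058 / 2248779 = 1.79389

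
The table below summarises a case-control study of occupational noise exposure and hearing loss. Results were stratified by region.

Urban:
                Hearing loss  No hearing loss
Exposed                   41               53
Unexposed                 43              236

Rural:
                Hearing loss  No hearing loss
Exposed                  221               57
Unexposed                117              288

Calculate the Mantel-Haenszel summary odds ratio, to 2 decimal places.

7.50

OR_MH = Σ(aᵢdᵢ/nᵢ) / Σ(bᵢcᵢ/nᵢ), where nᵢ is the stratum total.
Stratum 1 (Urban): n = 373; a·d/n = 41·236/373 = 25.9410; b·c/n = 53·43/373 = 6.1099
Stratum 2 (Rural): n = 683; a·d/n = 221·288/683 = 93.1889; b·c/n = 57·117/683 = 9.7643
OR_MH = (25.9410 + 93.1889) / (6.1099 + 9.7643) = 119.1299 / 15.8742 = 7.50463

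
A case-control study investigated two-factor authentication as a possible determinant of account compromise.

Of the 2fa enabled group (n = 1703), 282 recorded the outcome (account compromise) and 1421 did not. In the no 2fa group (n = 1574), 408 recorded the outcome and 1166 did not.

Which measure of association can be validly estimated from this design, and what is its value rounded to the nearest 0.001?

From the description: a = 282, b = 1421, c = 408, d = 1166.
This is a case-control study: participants were sampled on outcome status, so risks in the source population cannot be estimated directly — relative risk is not valid here. The odds ratio is the appropriate measure.
OR = (a·d)/(b·c) = (282 × 1166) / (1421 × 408) = 328812 / 579768 = 0.56714

0.567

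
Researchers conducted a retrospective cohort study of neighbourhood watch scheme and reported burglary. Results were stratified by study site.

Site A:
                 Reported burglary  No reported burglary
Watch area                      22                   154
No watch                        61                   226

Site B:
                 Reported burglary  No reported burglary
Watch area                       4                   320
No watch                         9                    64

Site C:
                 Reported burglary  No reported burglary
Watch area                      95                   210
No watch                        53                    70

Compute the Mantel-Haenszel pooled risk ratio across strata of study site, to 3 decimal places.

RR_MH = Σ(aᵢ·n₀ᵢ/nᵢ) / Σ(cᵢ·n₁ᵢ/nᵢ), with n₁ᵢ = aᵢ+bᵢ (exposed), n₀ᵢ = cᵢ+dᵢ (unexposed), nᵢ = n₁ᵢ+n₀ᵢ.
Stratum 1 (Site A): n₁ = 176, n₀ = 287, n = 463; a·n₀/n = 22·287/463 = 13.6371; c·n₁/n = 61·176/463 = 23.1879
Stratum 2 (Site B): n₁ = 324, n₀ = 73, n = 397; a·n₀/n = 4·73/397 = 0.7355; c·n₁/n = 9·324/397 = 7.3451
Stratum 3 (Site C): n₁ = 305, n₀ = 123, n = 428; a·n₀/n = 95·123/428 = 27.3014; c·n₁/n = 53·305/428 = 37.7687
RR_MH = (13.6371 + 0.7355 + 27.3014) / (23.1879 + 7.3451 + 37.7687) = 41.6741 / 68.3017 = 0.61015

0.610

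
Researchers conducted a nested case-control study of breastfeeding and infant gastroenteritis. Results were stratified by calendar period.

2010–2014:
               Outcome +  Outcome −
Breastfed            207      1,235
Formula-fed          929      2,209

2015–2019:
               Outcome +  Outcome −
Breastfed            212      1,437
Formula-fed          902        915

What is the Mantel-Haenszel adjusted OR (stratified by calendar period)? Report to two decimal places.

0.25

OR_MH = Σ(aᵢdᵢ/nᵢ) / Σ(bᵢcᵢ/nᵢ), where nᵢ is the stratum total.
Stratum 1 (2010–2014): n = 4580; a·d/n = 207·2209/4580 = 99.8391; b·c/n = 1235·929/4580 = 250.5055
Stratum 2 (2015–2019): n = 3466; a·d/n = 212·915/3466 = 55.9665; b·c/n = 1437·902/3466 = 373.9683
OR_MH = (99.8391 + 55.9665) / (250.5055 + 373.9683) = 155.8056 / 624.4737 = 0.24950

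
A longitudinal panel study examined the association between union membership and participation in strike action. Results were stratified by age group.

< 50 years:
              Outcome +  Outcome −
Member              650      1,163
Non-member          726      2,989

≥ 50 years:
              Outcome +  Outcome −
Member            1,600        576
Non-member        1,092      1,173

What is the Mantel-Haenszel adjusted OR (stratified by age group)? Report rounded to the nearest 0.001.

OR_MH = Σ(aᵢdᵢ/nᵢ) / Σ(bᵢcᵢ/nᵢ), where nᵢ is the stratum total.
Stratum 1 (< 50 years): n = 5528; a·d/n = 650·2989/5528 = 351.4562; b·c/n = 1163·726/5528 = 152.7384
Stratum 2 (≥ 50 years): n = 4441; a·d/n = 1600·1173/4441 = 422.6075; b·c/n = 576·1092/4441 = 141.6330
OR_MH = (351.4562 + 422.6075) / (152.7384 + 141.6330) = 774.0637 / 294.3714 = 2.62955

2.630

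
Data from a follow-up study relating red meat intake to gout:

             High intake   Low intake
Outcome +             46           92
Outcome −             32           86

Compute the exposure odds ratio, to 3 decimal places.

1.344

Reading the table with exposure as columns: a = 46 (High intake, case), b = 32 (High intake, non-case), c = 92 (Low intake, case), d = 86.
OR = (a·d)/(b·c) = (46 × 86) / (32 × 92) = 3956 / 2944 = 1.34375
The odds of gout are about 1.34 times as high in the high intake group.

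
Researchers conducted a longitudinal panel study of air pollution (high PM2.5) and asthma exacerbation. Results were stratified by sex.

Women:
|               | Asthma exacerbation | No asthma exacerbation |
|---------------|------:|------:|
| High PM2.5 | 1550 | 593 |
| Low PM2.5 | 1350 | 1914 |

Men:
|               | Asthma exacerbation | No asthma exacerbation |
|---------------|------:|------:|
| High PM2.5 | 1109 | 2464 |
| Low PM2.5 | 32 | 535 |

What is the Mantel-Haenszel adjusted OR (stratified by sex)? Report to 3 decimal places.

OR_MH = Σ(aᵢdᵢ/nᵢ) / Σ(bᵢcᵢ/nᵢ), where nᵢ is the stratum total.
Stratum 1 (Women): n = 5407; a·d/n = 1550·1914/5407 = 548.6776; b·c/n = 593·1350/5407 = 148.0581
Stratum 2 (Men): n = 4140; a·d/n = 1109·535/4140 = 143.3128; b·c/n = 2464·32/4140 = 19.0454
OR_MH = (548.6776 + 143.3128) / (148.0581 + 19.0454) = 691.9904 / 167.1035 = 4.14109

4.141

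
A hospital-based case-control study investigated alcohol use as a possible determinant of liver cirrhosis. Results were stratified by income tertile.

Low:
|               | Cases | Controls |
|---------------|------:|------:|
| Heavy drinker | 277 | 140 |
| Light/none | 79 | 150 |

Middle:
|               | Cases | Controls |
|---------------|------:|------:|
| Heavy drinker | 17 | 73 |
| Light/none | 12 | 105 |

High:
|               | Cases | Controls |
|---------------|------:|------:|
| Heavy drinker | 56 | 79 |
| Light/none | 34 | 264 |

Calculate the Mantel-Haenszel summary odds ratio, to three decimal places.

3.886

OR_MH = Σ(aᵢdᵢ/nᵢ) / Σ(bᵢcᵢ/nᵢ), where nᵢ is the stratum total.
Stratum 1 (Low): n = 646; a·d/n = 277·150/646 = 64.3189; b·c/n = 140·79/646 = 17.1207
Stratum 2 (Middle): n = 207; a·d/n = 17·105/207 = 8.6232; b·c/n = 73·12/207 = 4.2319
Stratum 3 (High): n = 433; a·d/n = 56·264/433 = 34.1432; b·c/n = 79·34/433 = 6.2032
OR_MH = (64.3189 + 8.6232 + 34.1432) / (17.1207 + 4.2319 + 6.2032) = 107.0853 / 27.5559 = 3.88612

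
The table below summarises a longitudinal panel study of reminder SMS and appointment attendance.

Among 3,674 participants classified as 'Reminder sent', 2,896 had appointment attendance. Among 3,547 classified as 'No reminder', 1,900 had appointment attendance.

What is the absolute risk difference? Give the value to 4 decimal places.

From the description: a = 2896, b = 778, c = 1900, d = 1647.
Risk in exposed = 2896/3674 = 0.788242; risk in unexposed = 1900/3547 = 0.535664.
Risk difference = 0.788242 − 0.535664 = 0.252578

0.2526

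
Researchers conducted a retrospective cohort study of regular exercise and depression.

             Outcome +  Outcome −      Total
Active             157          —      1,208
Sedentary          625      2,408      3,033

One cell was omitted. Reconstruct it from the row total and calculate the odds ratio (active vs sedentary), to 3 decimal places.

The missing cell is in the exposed row: 1208 − 157 = 1051.
So a = 157, b = 1051, c = 625, d = 2408.
OR = (a·d)/(b·c) = (157 × 2408) / (1051 × 625) = 378056 / 656875 = 0.57554

0.576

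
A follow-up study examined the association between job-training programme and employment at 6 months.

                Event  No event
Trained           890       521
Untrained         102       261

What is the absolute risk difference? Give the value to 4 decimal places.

Cells: a = 890, b = 521, c = 102, d = 261.
Risk in exposed = 890/1411 = 0.630758; risk in unexposed = 102/363 = 0.280992.
Risk difference = 0.630758 − 0.280992 = 0.349767

0.3498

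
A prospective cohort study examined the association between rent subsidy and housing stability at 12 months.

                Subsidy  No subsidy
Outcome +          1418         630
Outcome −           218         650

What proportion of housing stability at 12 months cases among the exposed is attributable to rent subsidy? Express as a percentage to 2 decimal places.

Reading the table with exposure as columns: a = 1418 (Subsidy, case), b = 218 (Subsidy, non-case), c = 630 (No subsidy, case), d = 650.
Risk in exposed = 1418/1636 = 0.86675; risk in unexposed = 630/1280 = 0.49219.
RR = 0.86675/0.49219 = 1.76101
AR% = (RR − 1)/RR × 100 = (1.76101 − 1)/1.76101 × 100 = 43.2145%

43.21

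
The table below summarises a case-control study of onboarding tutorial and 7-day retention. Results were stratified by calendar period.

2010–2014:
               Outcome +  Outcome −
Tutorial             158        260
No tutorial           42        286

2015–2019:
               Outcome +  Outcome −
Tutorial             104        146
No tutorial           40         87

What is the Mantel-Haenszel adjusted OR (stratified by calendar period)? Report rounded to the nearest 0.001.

OR_MH = Σ(aᵢdᵢ/nᵢ) / Σ(bᵢcᵢ/nᵢ), where nᵢ is the stratum total.
Stratum 1 (2010–2014): n = 746; a·d/n = 158·286/746 = 60.5737; b·c/n = 260·42/746 = 14.6381
Stratum 2 (2015–2019): n = 377; a·d/n = 104·87/377 = 24.0000; b·c/n = 146·40/377 = 15.4907
OR_MH = (60.5737 + 24.0000) / (14.6381 + 15.4907) = 84.5737 / 30.1288 = 2.80707

2.807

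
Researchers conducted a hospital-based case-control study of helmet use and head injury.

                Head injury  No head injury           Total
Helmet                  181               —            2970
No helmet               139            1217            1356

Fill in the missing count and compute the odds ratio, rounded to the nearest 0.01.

0.57

The missing cell is in the exposed row: 2970 − 181 = 2789.
So a = 181, b = 2789, c = 139, d = 1217.
OR = (a·d)/(b·c) = (181 × 1217) / (2789 × 139) = 220277 / 387671 = 0.56821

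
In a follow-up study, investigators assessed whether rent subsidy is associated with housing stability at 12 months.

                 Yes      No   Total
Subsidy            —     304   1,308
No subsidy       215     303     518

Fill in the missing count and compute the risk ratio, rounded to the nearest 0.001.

The missing cell is in the exposed row: 1308 − 304 = 1004.
So a = 1004, b = 304, c = 215, d = 303.
RR = [a/(a+b)] / [c/(c+d)] = (1004/1308) / (215/518) = 0.76758/0.41506 = 1.84934

1.849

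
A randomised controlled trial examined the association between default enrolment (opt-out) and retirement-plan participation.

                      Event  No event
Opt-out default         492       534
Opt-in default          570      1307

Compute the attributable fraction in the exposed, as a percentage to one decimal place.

36.7

Cells: a = 492, b = 534, c = 570, d = 1307.
Risk in exposed = 492/1026 = 0.47953; risk in unexposed = 570/1877 = 0.30368.
RR = 0.47953/0.30368 = 1.57909
AR% = (RR − 1)/RR × 100 = (1.57909 − 1)/1.57909 × 100 = 36.6724%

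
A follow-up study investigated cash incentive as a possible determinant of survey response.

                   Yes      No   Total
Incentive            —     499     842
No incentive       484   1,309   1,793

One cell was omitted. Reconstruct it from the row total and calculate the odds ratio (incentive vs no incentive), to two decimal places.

The missing cell is in the exposed row: 842 − 499 = 343.
So a = 343, b = 499, c = 484, d = 1309.
OR = (a·d)/(b·c) = (343 × 1309) / (499 × 484) = 448987 / 241516 = 1.85904

1.86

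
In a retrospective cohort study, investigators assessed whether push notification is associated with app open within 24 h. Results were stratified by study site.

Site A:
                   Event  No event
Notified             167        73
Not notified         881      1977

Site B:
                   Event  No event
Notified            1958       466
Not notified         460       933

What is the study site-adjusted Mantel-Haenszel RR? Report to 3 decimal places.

2.410

RR_MH = Σ(aᵢ·n₀ᵢ/nᵢ) / Σ(cᵢ·n₁ᵢ/nᵢ), with n₁ᵢ = aᵢ+bᵢ (exposed), n₀ᵢ = cᵢ+dᵢ (unexposed), nᵢ = n₁ᵢ+n₀ᵢ.
Stratum 1 (Site A): n₁ = 240, n₀ = 2858, n = 3098; a·n₀/n = 167·2858/3098 = 154.0626; c·n₁/n = 881·240/3098 = 68.2505
Stratum 2 (Site B): n₁ = 2424, n₀ = 1393, n = 3817; a·n₀/n = 1958·1393/3817 = 714.5648; c·n₁/n = 460·2424/3817 = 292.1247
RR_MH = (154.0626 + 714.5648) / (68.2505 + 292.1247) = 868.6275 / 360.3752 = 2.41034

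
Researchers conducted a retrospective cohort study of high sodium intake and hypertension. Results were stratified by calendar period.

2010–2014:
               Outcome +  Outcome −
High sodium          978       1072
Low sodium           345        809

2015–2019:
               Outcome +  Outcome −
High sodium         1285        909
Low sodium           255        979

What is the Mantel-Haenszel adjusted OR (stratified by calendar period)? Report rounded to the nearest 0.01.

3.35

OR_MH = Σ(aᵢdᵢ/nᵢ) / Σ(bᵢcᵢ/nᵢ), where nᵢ is the stratum total.
Stratum 1 (2010–2014): n = 3204; a·d/n = 978·809/3204 = 246.9419; b·c/n = 1072·345/3204 = 115.4307
Stratum 2 (2015–2019): n = 3428; a·d/n = 1285·979/3428 = 366.9822; b·c/n = 909·255/3428 = 67.6181
OR_MH = (246.9419 + 366.9822) / (115.4307 + 67.6181) = 613.9242 / 183.0489 = 3.35388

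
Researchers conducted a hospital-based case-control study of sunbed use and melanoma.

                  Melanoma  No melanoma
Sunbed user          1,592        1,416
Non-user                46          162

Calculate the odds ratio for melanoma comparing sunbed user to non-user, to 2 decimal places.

Cells: a = 1592, b = 1416, c = 46, d = 162.
OR = (a·d)/(b·c) = (1592 × 162) / (1416 × 46) = 257904 / 65136 = 3.95947
The odds of melanoma are about 3.96 times as high in the sunbed user group.

3.96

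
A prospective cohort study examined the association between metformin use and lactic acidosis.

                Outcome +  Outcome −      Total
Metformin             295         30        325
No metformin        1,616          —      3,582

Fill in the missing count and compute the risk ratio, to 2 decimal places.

2.01

The missing cell is in the unexposed row: 3582 − 1616 = 1966.
So a = 295, b = 30, c = 1616, d = 1966.
RR = [a/(a+b)] / [c/(c+d)] = (295/325) / (1616/3582) = 0.90769/0.45114 = 2.01198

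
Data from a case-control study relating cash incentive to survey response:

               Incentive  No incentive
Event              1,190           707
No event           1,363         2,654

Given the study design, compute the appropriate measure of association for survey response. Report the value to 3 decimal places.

Reading the table with exposure as columns: a = 1190 (Incentive, case), b = 1363 (Incentive, non-case), c = 707 (No incentive, case), d = 2654.
This is a case-control study: participants were sampled on outcome status, so risks in the source population cannot be estimated directly — relative risk is not valid here. The odds ratio is the appropriate measure.
OR = (a·d)/(b·c) = (1190 × 2654) / (1363 × 707) = 3158260 / 963641 = 3.27742

3.277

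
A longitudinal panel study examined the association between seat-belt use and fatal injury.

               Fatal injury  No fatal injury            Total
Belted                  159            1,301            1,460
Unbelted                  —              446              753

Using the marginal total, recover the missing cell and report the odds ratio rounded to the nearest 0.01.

0.18

The missing cell is in the unexposed row: 753 − 446 = 307.
So a = 159, b = 1301, c = 307, d = 446.
OR = (a·d)/(b·c) = (159 × 446) / (1301 × 307) = 70914 / 399407 = 0.17755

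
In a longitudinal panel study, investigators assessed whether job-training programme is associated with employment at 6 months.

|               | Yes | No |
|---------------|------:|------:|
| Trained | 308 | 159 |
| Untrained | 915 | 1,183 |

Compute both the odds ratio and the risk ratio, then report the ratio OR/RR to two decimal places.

Cells: a = 308, b = 159, c = 915, d = 1183.
OR = (308·1183)/(159·915) = 364364/145485 = 2.50448
Risk in exposed = 308/467 = 0.65953; risk in unexposed = 915/2098 = 0.43613; RR = 1.51223
OR/RR = 2.50448 / 1.51223 = 1.65615
The outcome is not rare, so the OR lies further from 1 than the RR.

1.66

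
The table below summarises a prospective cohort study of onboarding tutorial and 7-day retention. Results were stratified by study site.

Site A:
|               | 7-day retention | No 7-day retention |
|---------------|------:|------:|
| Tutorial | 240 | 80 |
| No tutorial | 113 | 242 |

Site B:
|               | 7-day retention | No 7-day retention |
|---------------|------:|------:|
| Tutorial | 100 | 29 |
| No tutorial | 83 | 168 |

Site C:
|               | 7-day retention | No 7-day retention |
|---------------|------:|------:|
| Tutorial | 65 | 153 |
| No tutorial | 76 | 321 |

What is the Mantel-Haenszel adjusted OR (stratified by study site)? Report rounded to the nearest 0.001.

4.250

OR_MH = Σ(aᵢdᵢ/nᵢ) / Σ(bᵢcᵢ/nᵢ), where nᵢ is the stratum total.
Stratum 1 (Site A): n = 675; a·d/n = 240·242/675 = 86.0444; b·c/n = 80·113/675 = 13.3926
Stratum 2 (Site B): n = 380; a·d/n = 100·168/380 = 44.2105; b·c/n = 29·83/380 = 6.3342
Stratum 3 (Site C): n = 615; a·d/n = 65·321/615 = 33.9268; b·c/n = 153·76/615 = 18.9073
OR_MH = (86.0444 + 44.2105 + 33.9268) / (13.3926 + 6.3342 + 18.9073) = 164.1818 / 38.6341 = 4.24966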